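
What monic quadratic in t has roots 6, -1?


p(t) = (t - 6)(t + 1)
Expand: t^2 - 5t - 6


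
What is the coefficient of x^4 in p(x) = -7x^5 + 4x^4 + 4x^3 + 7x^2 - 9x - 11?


Read off the coefficient of x^4: 4


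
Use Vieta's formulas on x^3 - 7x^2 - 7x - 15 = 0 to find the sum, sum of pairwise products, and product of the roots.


Monic cubic x^3+bx^2+cx+d=0: sum=-b, pairwise sum=c, product=-d.
b=-7, c=-7, d=-15
r1+r2+r3 = 7
r1r2+r1r3+r2r3 = -7
r1r2r3 = 15


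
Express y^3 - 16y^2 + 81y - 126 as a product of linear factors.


Try integer roots (divisors of -126). y=7: p(7)=0.
Divide out (y - 7): quotient is y^2 - 9y + 18.
Factor the quadratic: (y - 6)(y - 3)
Result: (y - 7)(y - 6)(y - 3)


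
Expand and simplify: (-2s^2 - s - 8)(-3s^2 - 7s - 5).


Distribute each term of the first polynomial:
  (-2s^2)(-3s^2 - 7s - 5) = 6s^4 + 14s^3 + 10s^2
  (-s)(-3s^2 - 7s - 5) = 3s^3 + 7s^2 + 5s
  (-8)(-3s^2 - 7s - 5) = 24s^2 + 56s + 40
Sum: 6s^4 + 17s^3 + 41s^2 + 61s + 40


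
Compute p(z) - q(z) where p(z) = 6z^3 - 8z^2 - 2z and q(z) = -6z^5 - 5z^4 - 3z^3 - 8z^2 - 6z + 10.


Distribute the minus sign:
  (6z^3 - 8z^2 - 2z)
- (-6z^5 - 5z^4 - 3z^3 - 8z^2 - 6z + 10)
Negate second polynomial: 6z^5 + 5z^4 + 3z^3 + 8z^2 + 6z - 10
Add: 6z^5 + 5z^4 + 9z^3 + 4z - 10


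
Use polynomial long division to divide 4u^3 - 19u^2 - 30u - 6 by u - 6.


(4u^3 - 19u^2 - 30u - 6) / (u - 6)
Step 1: 4u^2 * (u - 6) = 4u^3 - 24u^2; subtract.
Step 2: 5u * (u - 6) = 5u^2 - 30u; subtract.
Step 3: 0 * (u - 6) = 0; subtract.
Quotient: 4u^2 + 5u, Remainder: -6


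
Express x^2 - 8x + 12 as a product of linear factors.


Roots satisfy r1 + r2 = -b/a = 8 and r1*r2 = c/a = 12.
So r1 = 6, r2 = 2.
x^2 - 8x + 12 = (x - r1)(x - r2) = (x - 6)(x - 2)


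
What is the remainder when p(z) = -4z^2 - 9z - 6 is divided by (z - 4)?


By the Remainder Theorem, the remainder equals p(4):
  -4*(4)^2 = -64
  -9*(4)^1 = -36
  constant: -6
Sum: -64 - 36 - 6 = -106


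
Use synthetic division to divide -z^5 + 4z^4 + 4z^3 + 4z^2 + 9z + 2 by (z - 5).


Synthetic division with c = 5. Coefficients: -1, 4, 4, 4, 9, 2
Bring down -1.
  -1 * 5 = -5; -5 + 4 = -1
  -1 * 5 = -5; -5 + 4 = -1
  -1 * 5 = -5; -5 + 4 = -1
  -1 * 5 = -5; -5 + 9 = 4
  4 * 5 = 20; 20 + 2 = 22
Quotient: -z^4 - z^3 - z^2 - z + 4, Remainder: 22


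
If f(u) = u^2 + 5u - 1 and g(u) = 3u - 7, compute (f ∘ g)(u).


Substitute g(u) into f:
f(g(u)) = 1*(3u - 7)^2 + 5*(3u - 7) + (-1)
(3u - 7)^2 = 9u^2 - 42u + 49
Expand and combine: 9u^2 - 27u + 13


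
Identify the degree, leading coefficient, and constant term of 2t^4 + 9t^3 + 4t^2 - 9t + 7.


Highest power of t is 4, with coefficient 2. Constant term is 7.
Degree = 4, leading coefficient = 2, constant term = 7


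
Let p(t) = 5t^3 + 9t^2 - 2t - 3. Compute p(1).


Using direct substitution:
  5 * (1)^3 = 5
  9 * (1)^2 = 9
  -2 * (1)^1 = -2
  constant: -3
Sum = 5 + 9 - 2 - 3 = 9


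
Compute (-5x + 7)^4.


Expand (-5x + 7)^4 by repeated multiplication:
  (-5x + 7)^2 = 25x^2 - 70x + 49
  (-5x + 7)^3 = -125x^3 + 525x^2 - 735x + 343
= 625x^4 - 3500x^3 + 7350x^2 - 6860x + 2401


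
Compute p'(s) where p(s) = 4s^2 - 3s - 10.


Apply the power rule term by term:
  d/ds(4s^2) = 8s
  d/ds(-3s) = -3
  d/ds(-10) = 0
p'(s) = 8s - 3


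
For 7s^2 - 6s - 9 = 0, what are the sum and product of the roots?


For as^2+bs+c=0: sum = -b/a, product = c/a.
a=7, b=-6, c=-9
Sum = -(-6)/7 = 6/7
Product = (-9)/7 = -9/7


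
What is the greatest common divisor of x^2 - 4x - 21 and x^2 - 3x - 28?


Factor each:
  x^2 - 4x - 21 = (x - 7)(x + 3)
  x^2 - 3x - 28 = (x - 7)(x + 4)
Common monic factor: x - 7


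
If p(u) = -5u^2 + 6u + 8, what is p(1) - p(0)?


p(1) = 9
p(0) = 8
p(1) - p(0) = 9 - 8 = 1


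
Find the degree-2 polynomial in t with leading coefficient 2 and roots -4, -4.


p(t) = 2(t + 4)(t + 4)
Expand: 2t^2 + 16t + 32


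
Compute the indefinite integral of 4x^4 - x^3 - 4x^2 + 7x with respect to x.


Reverse power rule on each term:
  ∫ 4x^4 dx = (4/5)x^5
  ∫ -x^3 dx = -(1/4)x^4
  ∫ -4x^2 dx = -(4/3)x^3
  ∫ 7x dx = (7/2)x^2
F(x) = (4/5)x^5 - (1/4)x^4 - (4/3)x^3 + (7/2)x^2 + C


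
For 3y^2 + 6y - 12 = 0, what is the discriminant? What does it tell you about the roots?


D = b^2 - 4ac = (6)^2 - 4(3)(-12) = 36 + 144 = 180
Since D > 0: two distinct irrational roots


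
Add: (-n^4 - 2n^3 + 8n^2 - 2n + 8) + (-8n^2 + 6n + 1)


Align terms by degree and add:
  -n^4 - 2n^3 + 8n^2 - 2n + 8
  -8n^2 + 6n + 1
= -n^4 - 2n^3 + 4n + 9


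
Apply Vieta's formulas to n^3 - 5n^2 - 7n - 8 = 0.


Monic cubic n^3+bn^2+cn+d=0: sum=-b, pairwise sum=c, product=-d.
b=-5, c=-7, d=-8
r1+r2+r3 = 5
r1r2+r1r3+r2r3 = -7
r1r2r3 = 8


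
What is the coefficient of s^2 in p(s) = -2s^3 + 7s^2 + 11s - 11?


Read off the coefficient of s^2: 7


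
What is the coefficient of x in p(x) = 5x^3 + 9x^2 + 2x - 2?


Read off the coefficient of x: 2


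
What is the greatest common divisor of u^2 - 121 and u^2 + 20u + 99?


Factor each:
  u^2 - 121 = (u + 11)(u - 11)
  u^2 + 20u + 99 = (u + 11)(u + 9)
Common monic factor: u + 11


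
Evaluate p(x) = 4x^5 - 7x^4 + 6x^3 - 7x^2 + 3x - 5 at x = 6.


Using direct substitution:
  4 * (6)^5 = 31104
  -7 * (6)^4 = -9072
  6 * (6)^3 = 1296
  -7 * (6)^2 = -252
  3 * (6)^1 = 18
  constant: -5
Sum = 31104 - 9072 + 1296 - 252 + 18 - 5 = 23089


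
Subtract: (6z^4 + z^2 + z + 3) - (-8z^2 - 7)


Distribute the minus sign:
  (6z^4 + z^2 + z + 3)
- (-8z^2 - 7)
Negate second polynomial: 8z^2 + 7
Add: 6z^4 + 9z^2 + z + 10


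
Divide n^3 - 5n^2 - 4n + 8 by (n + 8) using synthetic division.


Synthetic division with c = -8. Coefficients: 1, -5, -4, 8
Bring down 1.
  1 * -8 = -8; -8 - 5 = -13
  -13 * -8 = 104; 104 - 4 = 100
  100 * -8 = -800; -800 + 8 = -792
Quotient: n^2 - 13n + 100, Remainder: -792


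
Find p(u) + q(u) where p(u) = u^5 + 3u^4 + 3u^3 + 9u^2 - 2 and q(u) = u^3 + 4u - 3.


Align terms by degree and add:
  u^5 + 3u^4 + 3u^3 + 9u^2 - 2
+ u^3 + 4u - 3
= u^5 + 3u^4 + 4u^3 + 9u^2 + 4u - 5


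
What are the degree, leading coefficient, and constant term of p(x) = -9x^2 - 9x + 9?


Highest power of x is 2, with coefficient -9. Constant term is 9.
Degree = 2, leading coefficient = -9, constant term = 9


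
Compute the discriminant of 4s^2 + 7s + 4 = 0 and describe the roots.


D = b^2 - 4ac = (7)^2 - 4(4)(4) = 49 - 64 = -15
Since D < 0: two complex conjugate roots (no real roots)


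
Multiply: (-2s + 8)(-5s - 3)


Distribute each term of the first polynomial:
  (-2s)(-5s - 3) = 10s^2 + 6s
  (8)(-5s - 3) = -40s - 24
Sum: 10s^2 - 34s - 24


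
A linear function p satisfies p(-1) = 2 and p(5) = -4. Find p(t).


p(t) = mt + b. Using p(-1)=2, p(5)=-4:
m = (2 + 4)/(-1 - 5) = 6/-6 = -1
b = 2 - m*(-1) = 2 - 1 = 1
p(t) = -t + 1


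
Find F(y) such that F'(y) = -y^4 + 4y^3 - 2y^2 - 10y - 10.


Reverse power rule on each term:
  ∫ -y^4 dy = -(1/5)y^5
  ∫ 4y^3 dy = y^4
  ∫ -2y^2 dy = -(2/3)y^3
  ∫ -10y dy = -5y^2
  ∫ -10 dy = -10y
F(y) = -(1/5)y^5 + y^4 - (2/3)y^3 - 5y^2 - 10y + C


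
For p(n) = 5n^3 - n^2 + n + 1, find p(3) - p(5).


p(3) = 130
p(5) = 606
p(3) - p(5) = 130 - 606 = -476


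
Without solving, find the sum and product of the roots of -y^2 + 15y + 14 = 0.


For ay^2+by+c=0: sum = -b/a, product = c/a.
a=-1, b=15, c=14
Sum = -(15)/-1 = 15
Product = (14)/-1 = -14


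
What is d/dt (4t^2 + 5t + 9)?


Apply the power rule term by term:
  d/dt(4t^2) = 8t
  d/dt(5t) = 5
  d/dt(9) = 0
p'(t) = 8t + 5


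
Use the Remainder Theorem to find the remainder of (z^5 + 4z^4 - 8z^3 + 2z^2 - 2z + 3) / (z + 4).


By the Remainder Theorem, the remainder equals p(-4):
  1*(-4)^5 = -1024
  4*(-4)^4 = 1024
  -8*(-4)^3 = 512
  2*(-4)^2 = 32
  -2*(-4)^1 = 8
  constant: 3
Sum: -1024 + 1024 + 512 + 32 + 8 + 3 = 555


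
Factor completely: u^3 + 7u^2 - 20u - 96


Try integer roots (divisors of -96). u=-8: p(-8)=0.
Divide out (u + 8): quotient is u^2 - u - 12.
Factor the quadratic: (u - 4)(u + 3)
Result: (u + 8)(u - 4)(u + 3)


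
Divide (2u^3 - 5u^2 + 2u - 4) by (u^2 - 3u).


(2u^3 - 5u^2 + 2u - 4) / (u^2 - 3u)
Step 1: 2u * (u^2 - 3u) = 2u^3 - 6u^2; subtract.
Step 2: 1 * (u^2 - 3u) = u^2 - 3u; subtract.
Quotient: 2u + 1, Remainder: 5u - 4


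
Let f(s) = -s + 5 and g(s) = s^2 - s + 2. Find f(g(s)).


Substitute g(s) into f:
f(g(s)) = -1*(s^2 - s + 2) + 5
Expand and combine: -s^2 + s + 3


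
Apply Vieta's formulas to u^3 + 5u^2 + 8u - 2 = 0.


Monic cubic u^3+bu^2+cu+d=0: sum=-b, pairwise sum=c, product=-d.
b=5, c=8, d=-2
r1+r2+r3 = -5
r1r2+r1r3+r2r3 = 8
r1r2r3 = 2


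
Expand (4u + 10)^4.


Expand (4u + 10)^4 by repeated multiplication:
  (4u + 10)^2 = 16u^2 + 80u + 100
  (4u + 10)^3 = 64u^3 + 480u^2 + 1200u + 1000
= 256u^4 + 2560u^3 + 9600u^2 + 16000u + 10000


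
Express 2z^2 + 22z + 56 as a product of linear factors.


Roots satisfy r1 + r2 = -b/a = -11 and r1*r2 = c/a = 28.
So r1 = -7, r2 = -4.
2z^2 + 22z + 56 = 2(z - r1)(z - r2) = 2(z + 7)(z + 4)


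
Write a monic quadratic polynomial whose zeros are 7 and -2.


p(s) = (s - 7)(s + 2)
Expand: s^2 - 5s - 14


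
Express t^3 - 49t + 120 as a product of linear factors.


Try integer roots (divisors of 120). t=5: p(5)=0.
Divide out (t - 5): quotient is t^2 + 5t - 24.
Factor the quadratic: (t - 3)(t + 8)
Result: (t - 5)(t - 3)(t + 8)


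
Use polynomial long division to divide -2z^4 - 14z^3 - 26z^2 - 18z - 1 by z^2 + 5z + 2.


(-2z^4 - 14z^3 - 26z^2 - 18z - 1) / (z^2 + 5z + 2)
Step 1: -2z^2 * (z^2 + 5z + 2) = -2z^4 - 10z^3 - 4z^2; subtract.
Step 2: -4z * (z^2 + 5z + 2) = -4z^3 - 20z^2 - 8z; subtract.
Step 3: -2 * (z^2 + 5z + 2) = -2z^2 - 10z - 4; subtract.
Quotient: -2z^2 - 4z - 2, Remainder: 3


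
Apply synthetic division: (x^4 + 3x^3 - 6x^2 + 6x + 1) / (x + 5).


Synthetic division with c = -5. Coefficients: 1, 3, -6, 6, 1
Bring down 1.
  1 * -5 = -5; -5 + 3 = -2
  -2 * -5 = 10; 10 - 6 = 4
  4 * -5 = -20; -20 + 6 = -14
  -14 * -5 = 70; 70 + 1 = 71
Quotient: x^3 - 2x^2 + 4x - 14, Remainder: 71


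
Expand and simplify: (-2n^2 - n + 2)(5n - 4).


Distribute each term of the first polynomial:
  (-2n^2)(5n - 4) = -10n^3 + 8n^2
  (-n)(5n - 4) = -5n^2 + 4n
  (2)(5n - 4) = 10n - 8
Sum: -10n^3 + 3n^2 + 14n - 8


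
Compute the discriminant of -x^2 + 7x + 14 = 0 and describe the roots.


D = b^2 - 4ac = (7)^2 - 4(-1)(14) = 49 + 56 = 105
Since D > 0: two distinct irrational roots


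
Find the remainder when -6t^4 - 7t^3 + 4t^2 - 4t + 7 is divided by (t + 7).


By the Remainder Theorem, the remainder equals p(-7):
  -6*(-7)^4 = -14406
  -7*(-7)^3 = 2401
  4*(-7)^2 = 196
  -4*(-7)^1 = 28
  constant: 7
Sum: -14406 + 2401 + 196 + 28 + 7 = -11774


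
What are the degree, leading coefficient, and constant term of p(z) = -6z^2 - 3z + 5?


Highest power of z is 2, with coefficient -6. Constant term is 5.
Degree = 2, leading coefficient = -6, constant term = 5


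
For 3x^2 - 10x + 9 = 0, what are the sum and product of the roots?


For ax^2+bx+c=0: sum = -b/a, product = c/a.
a=3, b=-10, c=9
Sum = -(-10)/3 = 10/3
Product = (9)/3 = 3


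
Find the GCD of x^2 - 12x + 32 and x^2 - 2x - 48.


Factor each:
  x^2 - 12x + 32 = (x - 8)(x - 4)
  x^2 - 2x - 48 = (x - 8)(x + 6)
Common monic factor: x - 8


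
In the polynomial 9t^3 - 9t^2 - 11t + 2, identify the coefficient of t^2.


Read off the coefficient of t^2: -9


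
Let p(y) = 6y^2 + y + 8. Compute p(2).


Using direct substitution:
  6 * (2)^2 = 24
  1 * (2)^1 = 2
  constant: 8
Sum = 24 + 2 + 8 = 34


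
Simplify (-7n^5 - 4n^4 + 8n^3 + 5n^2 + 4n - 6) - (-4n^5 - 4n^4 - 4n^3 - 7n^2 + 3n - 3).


Distribute the minus sign:
  (-7n^5 - 4n^4 + 8n^3 + 5n^2 + 4n - 6)
- (-4n^5 - 4n^4 - 4n^3 - 7n^2 + 3n - 3)
Negate second polynomial: 4n^5 + 4n^4 + 4n^3 + 7n^2 - 3n + 3
Add: -3n^5 + 12n^3 + 12n^2 + n - 3


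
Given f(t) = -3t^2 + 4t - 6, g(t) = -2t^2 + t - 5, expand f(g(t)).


Substitute g(t) into f:
f(g(t)) = -3*(-2t^2 + t - 5)^2 + 4*(-2t^2 + t - 5) + (-6)
(-2t^2 + t - 5)^2 = 4t^4 - 4t^3 + 21t^2 - 10t + 25
Expand and combine: -12t^4 + 12t^3 - 71t^2 + 34t - 101


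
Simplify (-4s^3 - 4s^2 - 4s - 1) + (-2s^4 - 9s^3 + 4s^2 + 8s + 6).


Align terms by degree and add:
  -4s^3 - 4s^2 - 4s - 1
  -2s^4 - 9s^3 + 4s^2 + 8s + 6
= -2s^4 - 13s^3 + 4s + 5


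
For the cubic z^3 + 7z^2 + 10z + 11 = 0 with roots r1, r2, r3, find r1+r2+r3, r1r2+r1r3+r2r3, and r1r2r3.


Monic cubic z^3+bz^2+cz+d=0: sum=-b, pairwise sum=c, product=-d.
b=7, c=10, d=11
r1+r2+r3 = -7
r1r2+r1r3+r2r3 = 10
r1r2r3 = -11


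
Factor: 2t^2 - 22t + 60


Roots satisfy r1 + r2 = -b/a = 11 and r1*r2 = c/a = 30.
So r1 = 5, r2 = 6.
2t^2 - 22t + 60 = 2(t - r1)(t - r2) = 2(t - 5)(t - 6)


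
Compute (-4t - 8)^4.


Expand (-4t - 8)^4 by repeated multiplication:
  (-4t - 8)^2 = 16t^2 + 64t + 64
  (-4t - 8)^3 = -64t^3 - 384t^2 - 768t - 512
= 256t^4 + 2048t^3 + 6144t^2 + 8192t + 4096


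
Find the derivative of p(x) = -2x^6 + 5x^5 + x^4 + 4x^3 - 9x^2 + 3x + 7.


Apply the power rule term by term:
  d/dx(-2x^6) = -12x^5
  d/dx(5x^5) = 25x^4
  d/dx(x^4) = 4x^3
  d/dx(4x^3) = 12x^2
  d/dx(-9x^2) = -18x
  d/dx(3x) = 3
  d/dx(7) = 0
p'(x) = -12x^5 + 25x^4 + 4x^3 + 12x^2 - 18x + 3


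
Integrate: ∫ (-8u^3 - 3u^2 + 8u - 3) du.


Reverse power rule on each term:
  ∫ -8u^3 du = -2u^4
  ∫ -3u^2 du = -u^3
  ∫ 8u du = 4u^2
  ∫ -3 du = -3u
F(u) = -2u^4 - u^3 + 4u^2 - 3u + C


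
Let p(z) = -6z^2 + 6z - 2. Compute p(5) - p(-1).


p(5) = -122
p(-1) = -14
p(5) - p(-1) = -122 + 14 = -108


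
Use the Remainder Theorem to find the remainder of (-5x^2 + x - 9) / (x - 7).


By the Remainder Theorem, the remainder equals p(7):
  -5*(7)^2 = -245
  1*(7)^1 = 7
  constant: -9
Sum: -245 + 7 - 9 = -247


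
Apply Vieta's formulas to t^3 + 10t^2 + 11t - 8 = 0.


Monic cubic t^3+bt^2+ct+d=0: sum=-b, pairwise sum=c, product=-d.
b=10, c=11, d=-8
r1+r2+r3 = -10
r1r2+r1r3+r2r3 = 11
r1r2r3 = 8


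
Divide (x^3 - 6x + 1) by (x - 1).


(x^3 - 6x + 1) / (x - 1)
Step 1: x^2 * (x - 1) = x^3 - x^2; subtract.
Step 2: x * (x - 1) = x^2 - x; subtract.
Step 3: -5 * (x - 1) = -5x + 5; subtract.
Quotient: x^2 + x - 5, Remainder: -4


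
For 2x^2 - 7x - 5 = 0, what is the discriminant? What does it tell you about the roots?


D = b^2 - 4ac = (-7)^2 - 4(2)(-5) = 49 + 40 = 89
Since D > 0: two distinct irrational roots


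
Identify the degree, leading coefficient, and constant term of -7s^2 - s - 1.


Highest power of s is 2, with coefficient -7. Constant term is -1.
Degree = 2, leading coefficient = -7, constant term = -1


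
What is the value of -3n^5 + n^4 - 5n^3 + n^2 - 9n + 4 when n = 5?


Using direct substitution:
  -3 * (5)^5 = -9375
  1 * (5)^4 = 625
  -5 * (5)^3 = -625
  1 * (5)^2 = 25
  -9 * (5)^1 = -45
  constant: 4
Sum = -9375 + 625 - 625 + 25 - 45 + 4 = -9391


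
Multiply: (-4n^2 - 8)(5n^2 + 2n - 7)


Distribute each term of the first polynomial:
  (-4n^2)(5n^2 + 2n - 7) = -20n^4 - 8n^3 + 28n^2
  (-8)(5n^2 + 2n - 7) = -40n^2 - 16n + 56
Sum: -20n^4 - 8n^3 - 12n^2 - 16n + 56


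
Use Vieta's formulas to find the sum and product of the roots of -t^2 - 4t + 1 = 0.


For at^2+bt+c=0: sum = -b/a, product = c/a.
a=-1, b=-4, c=1
Sum = -(-4)/-1 = -4
Product = (1)/-1 = -1


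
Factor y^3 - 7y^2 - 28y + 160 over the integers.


Try integer roots (divisors of 160). y=-5: p(-5)=0.
Divide out (y + 5): quotient is y^2 - 12y + 32.
Factor the quadratic: (y - 8)(y - 4)
Result: (y + 5)(y - 8)(y - 4)


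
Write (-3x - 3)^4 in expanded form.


Expand (-3x - 3)^4 by repeated multiplication:
  (-3x - 3)^2 = 9x^2 + 18x + 9
  (-3x - 3)^3 = -27x^3 - 81x^2 - 81x - 27
= 81x^4 + 324x^3 + 486x^2 + 324x + 81


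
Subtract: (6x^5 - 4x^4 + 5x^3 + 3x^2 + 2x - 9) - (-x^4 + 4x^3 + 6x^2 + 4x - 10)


Distribute the minus sign:
  (6x^5 - 4x^4 + 5x^3 + 3x^2 + 2x - 9)
- (-x^4 + 4x^3 + 6x^2 + 4x - 10)
Negate second polynomial: x^4 - 4x^3 - 6x^2 - 4x + 10
Add: 6x^5 - 3x^4 + x^3 - 3x^2 - 2x + 1


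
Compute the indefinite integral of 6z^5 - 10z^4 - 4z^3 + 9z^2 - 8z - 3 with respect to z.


Reverse power rule on each term:
  ∫ 6z^5 dz = z^6
  ∫ -10z^4 dz = -2z^5
  ∫ -4z^3 dz = -z^4
  ∫ 9z^2 dz = 3z^3
  ∫ -8z dz = -4z^2
  ∫ -3 dz = -3z
F(z) = z^6 - 2z^5 - z^4 + 3z^3 - 4z^2 - 3z + C


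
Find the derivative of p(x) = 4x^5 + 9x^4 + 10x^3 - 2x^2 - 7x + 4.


Apply the power rule term by term:
  d/dx(4x^5) = 20x^4
  d/dx(9x^4) = 36x^3
  d/dx(10x^3) = 30x^2
  d/dx(-2x^2) = -4x
  d/dx(-7x) = -7
  d/dx(4) = 0
p'(x) = 20x^4 + 36x^3 + 30x^2 - 4x - 7


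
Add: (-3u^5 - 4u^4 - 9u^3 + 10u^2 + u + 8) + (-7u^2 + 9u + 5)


Align terms by degree and add:
  -3u^5 - 4u^4 - 9u^3 + 10u^2 + u + 8
  -7u^2 + 9u + 5
= -3u^5 - 4u^4 - 9u^3 + 3u^2 + 10u + 13


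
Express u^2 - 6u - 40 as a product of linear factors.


Roots satisfy r1 + r2 = -b/a = 6 and r1*r2 = c/a = -40.
So r1 = 10, r2 = -4.
u^2 - 6u - 40 = (u - r1)(u - r2) = (u - 10)(u + 4)


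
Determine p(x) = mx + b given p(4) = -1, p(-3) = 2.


p(x) = mx + b. Using p(4)=-1, p(-3)=2:
m = (-1 - 2)/(4 + 3) = -3/7 = -3/7
b = -1 - m*(4) = -1 + 12/7 = 5/7
p(x) = -(3/7)x + (5/7)


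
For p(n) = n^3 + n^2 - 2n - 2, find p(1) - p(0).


p(1) = -2
p(0) = -2
p(1) - p(0) = -2 + 2 = 0


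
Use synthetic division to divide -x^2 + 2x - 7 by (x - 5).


Synthetic division with c = 5. Coefficients: -1, 2, -7
Bring down -1.
  -1 * 5 = -5; -5 + 2 = -3
  -3 * 5 = -15; -15 - 7 = -22
Quotient: -x - 3, Remainder: -22


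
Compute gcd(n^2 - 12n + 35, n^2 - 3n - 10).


Factor each:
  n^2 - 12n + 35 = (n - 5)(n - 7)
  n^2 - 3n - 10 = (n - 5)(n + 2)
Common monic factor: n - 5


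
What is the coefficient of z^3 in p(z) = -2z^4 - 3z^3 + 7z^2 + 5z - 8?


Read off the coefficient of z^3: -3


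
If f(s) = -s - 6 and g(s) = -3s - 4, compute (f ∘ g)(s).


Substitute g(s) into f:
f(g(s)) = -1*(-3s - 4) + (-6)
Expand and combine: 3s - 2


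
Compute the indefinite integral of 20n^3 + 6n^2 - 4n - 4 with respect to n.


Reverse power rule on each term:
  ∫ 20n^3 dn = 5n^4
  ∫ 6n^2 dn = 2n^3
  ∫ -4n dn = -2n^2
  ∫ -4 dn = -4n
F(n) = 5n^4 + 2n^3 - 2n^2 - 4n + C


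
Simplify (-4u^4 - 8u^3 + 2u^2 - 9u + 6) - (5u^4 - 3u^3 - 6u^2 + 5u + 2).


Distribute the minus sign:
  (-4u^4 - 8u^3 + 2u^2 - 9u + 6)
- (5u^4 - 3u^3 - 6u^2 + 5u + 2)
Negate second polynomial: -5u^4 + 3u^3 + 6u^2 - 5u - 2
Add: -9u^4 - 5u^3 + 8u^2 - 14u + 4


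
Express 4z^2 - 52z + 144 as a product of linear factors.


Roots satisfy r1 + r2 = -b/a = 13 and r1*r2 = c/a = 36.
So r1 = 9, r2 = 4.
4z^2 - 52z + 144 = 4(z - r1)(z - r2) = 4(z - 9)(z - 4)


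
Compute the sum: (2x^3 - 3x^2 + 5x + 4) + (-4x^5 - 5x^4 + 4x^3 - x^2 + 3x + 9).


Align terms by degree and add:
  2x^3 - 3x^2 + 5x + 4
  -4x^5 - 5x^4 + 4x^3 - x^2 + 3x + 9
= -4x^5 - 5x^4 + 6x^3 - 4x^2 + 8x + 13


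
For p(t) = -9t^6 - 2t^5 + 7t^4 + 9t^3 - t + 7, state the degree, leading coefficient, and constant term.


Highest power of t is 6, with coefficient -9. Constant term is 7.
Degree = 6, leading coefficient = -9, constant term = 7


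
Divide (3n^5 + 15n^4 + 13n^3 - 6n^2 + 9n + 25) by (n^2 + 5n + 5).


(3n^5 + 15n^4 + 13n^3 - 6n^2 + 9n + 25) / (n^2 + 5n + 5)
Step 1: 3n^3 * (n^2 + 5n + 5) = 3n^5 + 15n^4 + 15n^3; subtract.
Step 2: 0 * (n^2 + 5n + 5) = 0; subtract.
Step 3: -2n * (n^2 + 5n + 5) = -2n^3 - 10n^2 - 10n; subtract.
Step 4: 4 * (n^2 + 5n + 5) = 4n^2 + 20n + 20; subtract.
Quotient: 3n^3 - 2n + 4, Remainder: -n + 5


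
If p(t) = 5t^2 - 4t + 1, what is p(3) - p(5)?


p(3) = 34
p(5) = 106
p(3) - p(5) = 34 - 106 = -72


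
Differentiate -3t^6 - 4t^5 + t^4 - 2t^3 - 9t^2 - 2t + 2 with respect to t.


Apply the power rule term by term:
  d/dt(-3t^6) = -18t^5
  d/dt(-4t^5) = -20t^4
  d/dt(t^4) = 4t^3
  d/dt(-2t^3) = -6t^2
  d/dt(-9t^2) = -18t
  d/dt(-2t) = -2
  d/dt(2) = 0
p'(t) = -18t^5 - 20t^4 + 4t^3 - 6t^2 - 18t - 2


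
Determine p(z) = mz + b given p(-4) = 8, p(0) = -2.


p(z) = mz + b. Using p(-4)=8, p(0)=-2:
m = (8 + 2)/(-4) = 10/-4 = -5/2
b = 8 - m*(-4) = 8 - 10 = -2
p(z) = -(5/2)z - 2


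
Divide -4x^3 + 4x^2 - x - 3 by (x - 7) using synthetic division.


Synthetic division with c = 7. Coefficients: -4, 4, -1, -3
Bring down -4.
  -4 * 7 = -28; -28 + 4 = -24
  -24 * 7 = -168; -168 - 1 = -169
  -169 * 7 = -1183; -1183 - 3 = -1186
Quotient: -4x^2 - 24x - 169, Remainder: -1186


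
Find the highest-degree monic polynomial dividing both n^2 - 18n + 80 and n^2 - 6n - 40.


Factor each:
  n^2 - 18n + 80 = (n - 10)(n - 8)
  n^2 - 6n - 40 = (n - 10)(n + 4)
Common monic factor: n - 10


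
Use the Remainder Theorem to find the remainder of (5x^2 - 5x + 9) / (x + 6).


By the Remainder Theorem, the remainder equals p(-6):
  5*(-6)^2 = 180
  -5*(-6)^1 = 30
  constant: 9
Sum: 180 + 30 + 9 = 219


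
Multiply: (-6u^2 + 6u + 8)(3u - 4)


Distribute each term of the first polynomial:
  (-6u^2)(3u - 4) = -18u^3 + 24u^2
  (6u)(3u - 4) = 18u^2 - 24u
  (8)(3u - 4) = 24u - 32
Sum: -18u^3 + 42u^2 - 32


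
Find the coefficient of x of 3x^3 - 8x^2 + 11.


Read off the coefficient of x: 0


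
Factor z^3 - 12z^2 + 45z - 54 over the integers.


Try integer roots (divisors of -54). z=3: p(3)=0.
Divide out (z - 3): quotient is z^2 - 9z + 18.
Factor the quadratic: (z - 6)(z - 3)
Result: (z - 3)(z - 6)(z - 3)


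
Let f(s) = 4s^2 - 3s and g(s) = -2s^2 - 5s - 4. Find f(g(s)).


Substitute g(s) into f:
f(g(s)) = 4*(-2s^2 - 5s - 4)^2 + (-3)*(-2s^2 - 5s - 4)
(-2s^2 - 5s - 4)^2 = 4s^4 + 20s^3 + 41s^2 + 40s + 16
Expand and combine: 16s^4 + 80s^3 + 170s^2 + 175s + 76


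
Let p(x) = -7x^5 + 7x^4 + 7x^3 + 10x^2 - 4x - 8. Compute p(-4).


Using direct substitution:
  -7 * (-4)^5 = 7168
  7 * (-4)^4 = 1792
  7 * (-4)^3 = -448
  10 * (-4)^2 = 160
  -4 * (-4)^1 = 16
  constant: -8
Sum = 7168 + 1792 - 448 + 160 + 16 - 8 = 8680


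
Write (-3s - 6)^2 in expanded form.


Expand (-3s - 6)^2 by repeated multiplication:
= 9s^2 + 36s + 36


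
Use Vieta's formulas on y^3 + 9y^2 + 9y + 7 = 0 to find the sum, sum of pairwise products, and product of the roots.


Monic cubic y^3+by^2+cy+d=0: sum=-b, pairwise sum=c, product=-d.
b=9, c=9, d=7
r1+r2+r3 = -9
r1r2+r1r3+r2r3 = 9
r1r2r3 = -7


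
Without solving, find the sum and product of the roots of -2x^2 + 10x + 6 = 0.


For ax^2+bx+c=0: sum = -b/a, product = c/a.
a=-2, b=10, c=6
Sum = -(10)/-2 = 5
Product = (6)/-2 = -3


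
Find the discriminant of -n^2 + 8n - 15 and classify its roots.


D = b^2 - 4ac = (8)^2 - 4(-1)(-15) = 64 - 60 = 4
Since D > 0: two distinct rational roots


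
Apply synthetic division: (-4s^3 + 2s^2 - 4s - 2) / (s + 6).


Synthetic division with c = -6. Coefficients: -4, 2, -4, -2
Bring down -4.
  -4 * -6 = 24; 24 + 2 = 26
  26 * -6 = -156; -156 - 4 = -160
  -160 * -6 = 960; 960 - 2 = 958
Quotient: -4s^2 + 26s - 160, Remainder: 958


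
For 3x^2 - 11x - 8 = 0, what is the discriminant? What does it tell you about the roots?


D = b^2 - 4ac = (-11)^2 - 4(3)(-8) = 121 + 96 = 217
Since D > 0: two distinct irrational roots


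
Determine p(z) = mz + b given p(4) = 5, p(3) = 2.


p(z) = mz + b. Using p(4)=5, p(3)=2:
m = (5 - 2)/(4 - 3) = 3/1 = 3
b = 5 - m*(4) = 5 - 12 = -7
p(z) = 3z - 7


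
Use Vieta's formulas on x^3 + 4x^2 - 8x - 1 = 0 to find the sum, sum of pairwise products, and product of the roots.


Monic cubic x^3+bx^2+cx+d=0: sum=-b, pairwise sum=c, product=-d.
b=4, c=-8, d=-1
r1+r2+r3 = -4
r1r2+r1r3+r2r3 = -8
r1r2r3 = 1


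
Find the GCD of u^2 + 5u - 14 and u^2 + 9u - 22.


Factor each:
  u^2 + 5u - 14 = (u - 2)(u + 7)
  u^2 + 9u - 22 = (u - 2)(u + 11)
Common monic factor: u - 2


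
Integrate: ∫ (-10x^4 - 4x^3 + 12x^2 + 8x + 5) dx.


Reverse power rule on each term:
  ∫ -10x^4 dx = -2x^5
  ∫ -4x^3 dx = -x^4
  ∫ 12x^2 dx = 4x^3
  ∫ 8x dx = 4x^2
  ∫ 5 dx = 5x
F(x) = -2x^5 - x^4 + 4x^3 + 4x^2 + 5x + C


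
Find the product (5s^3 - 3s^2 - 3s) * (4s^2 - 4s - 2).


Distribute each term of the first polynomial:
  (5s^3)(4s^2 - 4s - 2) = 20s^5 - 20s^4 - 10s^3
  (-3s^2)(4s^2 - 4s - 2) = -12s^4 + 12s^3 + 6s^2
  (-3s)(4s^2 - 4s - 2) = -12s^3 + 12s^2 + 6s
Sum: 20s^5 - 32s^4 - 10s^3 + 18s^2 + 6s


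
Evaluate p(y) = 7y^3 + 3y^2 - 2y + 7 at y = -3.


Using direct substitution:
  7 * (-3)^3 = -189
  3 * (-3)^2 = 27
  -2 * (-3)^1 = 6
  constant: 7
Sum = -189 + 27 + 6 + 7 = -149


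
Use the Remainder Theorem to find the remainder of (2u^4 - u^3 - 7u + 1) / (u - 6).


By the Remainder Theorem, the remainder equals p(6):
  2*(6)^4 = 2592
  -1*(6)^3 = -216
  0*(6)^2 = 0
  -7*(6)^1 = -42
  constant: 1
Sum: 2592 - 216 + 0 - 42 + 1 = 2335


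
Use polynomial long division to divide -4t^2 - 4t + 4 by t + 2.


(-4t^2 - 4t + 4) / (t + 2)
Step 1: -4t * (t + 2) = -4t^2 - 8t; subtract.
Step 2: 4 * (t + 2) = 4t + 8; subtract.
Quotient: -4t + 4, Remainder: -4


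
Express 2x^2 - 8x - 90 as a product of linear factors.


Roots satisfy r1 + r2 = -b/a = 4 and r1*r2 = c/a = -45.
So r1 = 9, r2 = -5.
2x^2 - 8x - 90 = 2(x - r1)(x - r2) = 2(x - 9)(x + 5)


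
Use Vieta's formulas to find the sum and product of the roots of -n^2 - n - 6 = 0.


For an^2+bn+c=0: sum = -b/a, product = c/a.
a=-1, b=-1, c=-6
Sum = -(-1)/-1 = -1
Product = (-6)/-1 = 6


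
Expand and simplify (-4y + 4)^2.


Expand (-4y + 4)^2 by repeated multiplication:
= 16y^2 - 32y + 16


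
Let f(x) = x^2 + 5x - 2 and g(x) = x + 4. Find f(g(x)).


Substitute g(x) into f:
f(g(x)) = 1*(x + 4)^2 + 5*(x + 4) + (-2)
(x + 4)^2 = x^2 + 8x + 16
Expand and combine: x^2 + 13x + 34


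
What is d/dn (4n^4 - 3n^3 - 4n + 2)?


Apply the power rule term by term:
  d/dn(4n^4) = 16n^3
  d/dn(-3n^3) = -9n^2
  d/dn(-4n) = -4
  d/dn(2) = 0
p'(n) = 16n^3 - 9n^2 - 4


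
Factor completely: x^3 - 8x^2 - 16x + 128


Try integer roots (divisors of 128). x=8: p(8)=0.
Divide out (x - 8): quotient is x^2 - 16.
Factor the quadratic: (x + 4)(x - 4)
Result: (x - 8)(x + 4)(x - 4)


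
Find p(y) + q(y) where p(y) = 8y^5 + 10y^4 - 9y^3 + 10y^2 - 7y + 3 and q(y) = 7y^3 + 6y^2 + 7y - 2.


Align terms by degree and add:
  8y^5 + 10y^4 - 9y^3 + 10y^2 - 7y + 3
+ 7y^3 + 6y^2 + 7y - 2
= 8y^5 + 10y^4 - 2y^3 + 16y^2 + 1


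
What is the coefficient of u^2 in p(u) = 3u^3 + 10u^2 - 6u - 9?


Read off the coefficient of u^2: 10


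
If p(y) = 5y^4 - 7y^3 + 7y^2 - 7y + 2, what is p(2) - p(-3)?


p(2) = 40
p(-3) = 680
p(2) - p(-3) = 40 - 680 = -640


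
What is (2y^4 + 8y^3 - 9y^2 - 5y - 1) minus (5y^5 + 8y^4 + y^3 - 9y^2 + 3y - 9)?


Distribute the minus sign:
  (2y^4 + 8y^3 - 9y^2 - 5y - 1)
- (5y^5 + 8y^4 + y^3 - 9y^2 + 3y - 9)
Negate second polynomial: -5y^5 - 8y^4 - y^3 + 9y^2 - 3y + 9
Add: -5y^5 - 6y^4 + 7y^3 - 8y + 8


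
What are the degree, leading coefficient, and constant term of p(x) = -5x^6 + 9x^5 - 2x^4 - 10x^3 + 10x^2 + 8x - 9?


Highest power of x is 6, with coefficient -5. Constant term is -9.
Degree = 6, leading coefficient = -5, constant term = -9


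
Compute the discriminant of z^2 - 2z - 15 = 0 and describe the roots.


D = b^2 - 4ac = (-2)^2 - 4(1)(-15) = 4 + 60 = 64
Since D > 0: two distinct rational roots


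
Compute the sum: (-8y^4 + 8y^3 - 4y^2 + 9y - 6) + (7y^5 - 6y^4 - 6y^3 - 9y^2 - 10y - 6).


Align terms by degree and add:
  -8y^4 + 8y^3 - 4y^2 + 9y - 6
+ 7y^5 - 6y^4 - 6y^3 - 9y^2 - 10y - 6
= 7y^5 - 14y^4 + 2y^3 - 13y^2 - y - 12


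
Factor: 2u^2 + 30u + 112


Roots satisfy r1 + r2 = -b/a = -15 and r1*r2 = c/a = 56.
So r1 = -8, r2 = -7.
2u^2 + 30u + 112 = 2(u - r1)(u - r2) = 2(u + 8)(u + 7)


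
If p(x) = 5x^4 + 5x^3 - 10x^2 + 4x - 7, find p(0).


Using direct substitution:
  5 * (0)^4 = 0
  5 * (0)^3 = 0
  -10 * (0)^2 = 0
  4 * (0)^1 = 0
  constant: -7
Sum = 0 + 0 + 0 + 0 - 7 = -7


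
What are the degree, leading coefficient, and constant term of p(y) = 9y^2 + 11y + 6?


Highest power of y is 2, with coefficient 9. Constant term is 6.
Degree = 2, leading coefficient = 9, constant term = 6


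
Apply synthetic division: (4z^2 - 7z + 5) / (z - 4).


Synthetic division with c = 4. Coefficients: 4, -7, 5
Bring down 4.
  4 * 4 = 16; 16 - 7 = 9
  9 * 4 = 36; 36 + 5 = 41
Quotient: 4z + 9, Remainder: 41


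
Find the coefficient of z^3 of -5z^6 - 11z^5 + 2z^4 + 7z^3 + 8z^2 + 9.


Read off the coefficient of z^3: 7


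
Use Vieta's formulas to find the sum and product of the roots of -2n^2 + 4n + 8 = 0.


For an^2+bn+c=0: sum = -b/a, product = c/a.
a=-2, b=4, c=8
Sum = -(4)/-2 = 2
Product = (8)/-2 = -4


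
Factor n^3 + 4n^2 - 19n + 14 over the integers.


Try integer roots (divisors of 14). n=-7: p(-7)=0.
Divide out (n + 7): quotient is n^2 - 3n + 2.
Factor the quadratic: (n - 1)(n - 2)
Result: (n + 7)(n - 1)(n - 2)


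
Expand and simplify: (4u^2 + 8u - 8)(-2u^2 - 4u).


Distribute each term of the first polynomial:
  (4u^2)(-2u^2 - 4u) = -8u^4 - 16u^3
  (8u)(-2u^2 - 4u) = -16u^3 - 32u^2
  (-8)(-2u^2 - 4u) = 16u^2 + 32u
Sum: -8u^4 - 32u^3 - 16u^2 + 32u


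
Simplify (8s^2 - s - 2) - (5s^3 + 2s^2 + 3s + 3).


Distribute the minus sign:
  (8s^2 - s - 2)
- (5s^3 + 2s^2 + 3s + 3)
Negate second polynomial: -5s^3 - 2s^2 - 3s - 3
Add: -5s^3 + 6s^2 - 4s - 5


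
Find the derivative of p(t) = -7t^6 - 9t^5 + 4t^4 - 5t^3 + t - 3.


Apply the power rule term by term:
  d/dt(-7t^6) = -42t^5
  d/dt(-9t^5) = -45t^4
  d/dt(4t^4) = 16t^3
  d/dt(-5t^3) = -15t^2
  d/dt(t) = 1
  d/dt(-3) = 0
p'(t) = -42t^5 - 45t^4 + 16t^3 - 15t^2 + 1


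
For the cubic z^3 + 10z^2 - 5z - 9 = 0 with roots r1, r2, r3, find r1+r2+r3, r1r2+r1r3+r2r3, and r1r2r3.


Monic cubic z^3+bz^2+cz+d=0: sum=-b, pairwise sum=c, product=-d.
b=10, c=-5, d=-9
r1+r2+r3 = -10
r1r2+r1r3+r2r3 = -5
r1r2r3 = 9


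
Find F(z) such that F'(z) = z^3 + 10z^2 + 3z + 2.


Reverse power rule on each term:
  ∫ z^3 dz = (1/4)z^4
  ∫ 10z^2 dz = (10/3)z^3
  ∫ 3z dz = (3/2)z^2
  ∫ 2 dz = 2z
F(z) = (1/4)z^4 + (10/3)z^3 + (3/2)z^2 + 2z + C


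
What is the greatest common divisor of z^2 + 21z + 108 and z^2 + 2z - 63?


Factor each:
  z^2 + 21z + 108 = (z + 9)(z + 12)
  z^2 + 2z - 63 = (z + 9)(z - 7)
Common monic factor: z + 9


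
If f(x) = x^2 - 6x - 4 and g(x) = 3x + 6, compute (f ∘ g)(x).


Substitute g(x) into f:
f(g(x)) = 1*(3x + 6)^2 + (-6)*(3x + 6) + (-4)
(3x + 6)^2 = 9x^2 + 36x + 36
Expand and combine: 9x^2 + 18x - 4


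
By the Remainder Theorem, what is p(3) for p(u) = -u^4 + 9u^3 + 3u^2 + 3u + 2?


By the Remainder Theorem, the remainder equals p(3):
  -1*(3)^4 = -81
  9*(3)^3 = 243
  3*(3)^2 = 27
  3*(3)^1 = 9
  constant: 2
Sum: -81 + 243 + 27 + 9 + 2 = 200


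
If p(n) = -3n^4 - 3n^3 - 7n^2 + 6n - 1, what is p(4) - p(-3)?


p(4) = -1049
p(-3) = -244
p(4) - p(-3) = -1049 + 244 = -805


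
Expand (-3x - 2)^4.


Expand (-3x - 2)^4 by repeated multiplication:
  (-3x - 2)^2 = 9x^2 + 12x + 4
  (-3x - 2)^3 = -27x^3 - 54x^2 - 36x - 8
= 81x^4 + 216x^3 + 216x^2 + 96x + 16


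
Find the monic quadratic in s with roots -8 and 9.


p(s) = (s + 8)(s - 9)
Expand: s^2 - s - 72


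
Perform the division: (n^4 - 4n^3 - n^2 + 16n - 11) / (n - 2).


(n^4 - 4n^3 - n^2 + 16n - 11) / (n - 2)
Step 1: n^3 * (n - 2) = n^4 - 2n^3; subtract.
Step 2: -2n^2 * (n - 2) = -2n^3 + 4n^2; subtract.
Step 3: -5n * (n - 2) = -5n^2 + 10n; subtract.
Step 4: 6 * (n - 2) = 6n - 12; subtract.
Quotient: n^3 - 2n^2 - 5n + 6, Remainder: 1


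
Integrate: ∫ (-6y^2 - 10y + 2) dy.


Reverse power rule on each term:
  ∫ -6y^2 dy = -2y^3
  ∫ -10y dy = -5y^2
  ∫ 2 dy = 2y
F(y) = -2y^3 - 5y^2 + 2y + C


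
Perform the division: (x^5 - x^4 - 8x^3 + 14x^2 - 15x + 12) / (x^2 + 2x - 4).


(x^5 - x^4 - 8x^3 + 14x^2 - 15x + 12) / (x^2 + 2x - 4)
Step 1: x^3 * (x^2 + 2x - 4) = x^5 + 2x^4 - 4x^3; subtract.
Step 2: -3x^2 * (x^2 + 2x - 4) = -3x^4 - 6x^3 + 12x^2; subtract.
Step 3: 2x * (x^2 + 2x - 4) = 2x^3 + 4x^2 - 8x; subtract.
Step 4: -2 * (x^2 + 2x - 4) = -2x^2 - 4x + 8; subtract.
Quotient: x^3 - 3x^2 + 2x - 2, Remainder: -3x + 4


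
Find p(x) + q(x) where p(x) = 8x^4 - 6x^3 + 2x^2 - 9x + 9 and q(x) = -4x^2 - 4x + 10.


Align terms by degree and add:
  8x^4 - 6x^3 + 2x^2 - 9x + 9
  -4x^2 - 4x + 10
= 8x^4 - 6x^3 - 2x^2 - 13x + 19


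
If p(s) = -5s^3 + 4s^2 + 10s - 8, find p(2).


Using direct substitution:
  -5 * (2)^3 = -40
  4 * (2)^2 = 16
  10 * (2)^1 = 20
  constant: -8
Sum = -40 + 16 + 20 - 8 = -12


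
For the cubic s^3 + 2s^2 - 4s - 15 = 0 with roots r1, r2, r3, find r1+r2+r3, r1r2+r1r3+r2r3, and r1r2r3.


Monic cubic s^3+bs^2+cs+d=0: sum=-b, pairwise sum=c, product=-d.
b=2, c=-4, d=-15
r1+r2+r3 = -2
r1r2+r1r3+r2r3 = -4
r1r2r3 = 15


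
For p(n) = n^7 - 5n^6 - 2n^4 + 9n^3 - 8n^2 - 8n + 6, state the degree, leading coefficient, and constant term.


Highest power of n is 7, with coefficient 1. Constant term is 6.
Degree = 7, leading coefficient = 1, constant term = 6


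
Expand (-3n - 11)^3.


Expand (-3n - 11)^3 by repeated multiplication:
  (-3n - 11)^2 = 9n^2 + 66n + 121
= -27n^3 - 297n^2 - 1089n - 1331


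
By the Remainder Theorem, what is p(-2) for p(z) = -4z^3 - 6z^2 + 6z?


By the Remainder Theorem, the remainder equals p(-2):
  -4*(-2)^3 = 32
  -6*(-2)^2 = -24
  6*(-2)^1 = -12
  constant: 0
Sum: 32 - 24 - 12 + 0 = -4


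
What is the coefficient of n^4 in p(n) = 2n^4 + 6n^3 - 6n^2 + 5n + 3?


Read off the coefficient of n^4: 2


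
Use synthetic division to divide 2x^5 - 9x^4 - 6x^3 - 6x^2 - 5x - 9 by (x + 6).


Synthetic division with c = -6. Coefficients: 2, -9, -6, -6, -5, -9
Bring down 2.
  2 * -6 = -12; -12 - 9 = -21
  -21 * -6 = 126; 126 - 6 = 120
  120 * -6 = -720; -720 - 6 = -726
  -726 * -6 = 4356; 4356 - 5 = 4351
  4351 * -6 = -26106; -26106 - 9 = -26115
Quotient: 2x^4 - 21x^3 + 120x^2 - 726x + 4351, Remainder: -26115


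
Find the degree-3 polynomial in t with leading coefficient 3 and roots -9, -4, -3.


p(t) = 3(t + 9)(t + 4)(t + 3)
Expand: 3t^3 + 48t^2 + 225t + 324


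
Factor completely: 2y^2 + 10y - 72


Roots satisfy r1 + r2 = -b/a = -5 and r1*r2 = c/a = -36.
So r1 = 4, r2 = -9.
2y^2 + 10y - 72 = 2(y - r1)(y - r2) = 2(y - 4)(y + 9)


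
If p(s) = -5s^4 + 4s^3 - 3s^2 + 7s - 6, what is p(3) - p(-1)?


p(3) = -309
p(-1) = -25
p(3) - p(-1) = -309 + 25 = -284


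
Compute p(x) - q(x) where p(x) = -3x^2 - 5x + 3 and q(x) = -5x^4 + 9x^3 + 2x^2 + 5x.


Distribute the minus sign:
  (-3x^2 - 5x + 3)
- (-5x^4 + 9x^3 + 2x^2 + 5x)
Negate second polynomial: 5x^4 - 9x^3 - 2x^2 - 5x
Add: 5x^4 - 9x^3 - 5x^2 - 10x + 3


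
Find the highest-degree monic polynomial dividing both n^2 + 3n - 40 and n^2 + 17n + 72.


Factor each:
  n^2 + 3n - 40 = (n + 8)(n - 5)
  n^2 + 17n + 72 = (n + 8)(n + 9)
Common monic factor: n + 8


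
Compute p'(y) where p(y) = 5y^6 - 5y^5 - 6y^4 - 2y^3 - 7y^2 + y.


Apply the power rule term by term:
  d/dy(5y^6) = 30y^5
  d/dy(-5y^5) = -25y^4
  d/dy(-6y^4) = -24y^3
  d/dy(-2y^3) = -6y^2
  d/dy(-7y^2) = -14y
  d/dy(y) = 1
p'(y) = 30y^5 - 25y^4 - 24y^3 - 6y^2 - 14y + 1


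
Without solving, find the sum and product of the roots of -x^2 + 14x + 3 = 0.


For ax^2+bx+c=0: sum = -b/a, product = c/a.
a=-1, b=14, c=3
Sum = -(14)/-1 = 14
Product = (3)/-1 = -3


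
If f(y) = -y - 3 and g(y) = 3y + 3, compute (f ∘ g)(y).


Substitute g(y) into f:
f(g(y)) = -1*(3y + 3) + (-3)
Expand and combine: -3y - 6


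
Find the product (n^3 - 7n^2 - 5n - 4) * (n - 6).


Distribute each term of the first polynomial:
  (n^3)(n - 6) = n^4 - 6n^3
  (-7n^2)(n - 6) = -7n^3 + 42n^2
  (-5n)(n - 6) = -5n^2 + 30n
  (-4)(n - 6) = -4n + 24
Sum: n^4 - 13n^3 + 37n^2 + 26n + 24


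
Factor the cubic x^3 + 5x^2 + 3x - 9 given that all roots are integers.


Try integer roots (divisors of -9). x=1: p(1)=0.
Divide out (x - 1): quotient is x^2 + 6x + 9.
Factor the quadratic: (x + 3)(x + 3)
Result: (x - 1)(x + 3)(x + 3)


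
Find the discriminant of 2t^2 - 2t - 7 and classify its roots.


D = b^2 - 4ac = (-2)^2 - 4(2)(-7) = 4 + 56 = 60
Since D > 0: two distinct irrational roots


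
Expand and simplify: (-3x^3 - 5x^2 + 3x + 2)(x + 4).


Distribute each term of the first polynomial:
  (-3x^3)(x + 4) = -3x^4 - 12x^3
  (-5x^2)(x + 4) = -5x^3 - 20x^2
  (3x)(x + 4) = 3x^2 + 12x
  (2)(x + 4) = 2x + 8
Sum: -3x^4 - 17x^3 - 17x^2 + 14x + 8


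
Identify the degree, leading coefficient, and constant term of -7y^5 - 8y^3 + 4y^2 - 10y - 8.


Highest power of y is 5, with coefficient -7. Constant term is -8.
Degree = 5, leading coefficient = -7, constant term = -8


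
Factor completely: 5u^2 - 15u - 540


Roots satisfy r1 + r2 = -b/a = 3 and r1*r2 = c/a = -108.
So r1 = 12, r2 = -9.
5u^2 - 15u - 540 = 5(u - r1)(u - r2) = 5(u - 12)(u + 9)


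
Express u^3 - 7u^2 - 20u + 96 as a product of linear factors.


Try integer roots (divisors of 96). u=3: p(3)=0.
Divide out (u - 3): quotient is u^2 - 4u - 32.
Factor the quadratic: (u - 8)(u + 4)
Result: (u - 3)(u - 8)(u + 4)


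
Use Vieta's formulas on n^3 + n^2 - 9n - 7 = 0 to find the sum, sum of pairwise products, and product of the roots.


Monic cubic n^3+bn^2+cn+d=0: sum=-b, pairwise sum=c, product=-d.
b=1, c=-9, d=-7
r1+r2+r3 = -1
r1r2+r1r3+r2r3 = -9
r1r2r3 = 7


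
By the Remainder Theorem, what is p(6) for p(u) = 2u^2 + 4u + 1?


By the Remainder Theorem, the remainder equals p(6):
  2*(6)^2 = 72
  4*(6)^1 = 24
  constant: 1
Sum: 72 + 24 + 1 = 97


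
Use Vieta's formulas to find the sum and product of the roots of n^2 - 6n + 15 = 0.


For an^2+bn+c=0: sum = -b/a, product = c/a.
a=1, b=-6, c=15
Sum = -(-6)/1 = 6
Product = (15)/1 = 15


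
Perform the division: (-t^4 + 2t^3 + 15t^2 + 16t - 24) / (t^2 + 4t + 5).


(-t^4 + 2t^3 + 15t^2 + 16t - 24) / (t^2 + 4t + 5)
Step 1: -t^2 * (t^2 + 4t + 5) = -t^4 - 4t^3 - 5t^2; subtract.
Step 2: 6t * (t^2 + 4t + 5) = 6t^3 + 24t^2 + 30t; subtract.
Step 3: -4 * (t^2 + 4t + 5) = -4t^2 - 16t - 20; subtract.
Quotient: -t^2 + 6t - 4, Remainder: 2t - 4


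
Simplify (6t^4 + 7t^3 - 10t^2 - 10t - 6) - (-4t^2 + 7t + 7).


Distribute the minus sign:
  (6t^4 + 7t^3 - 10t^2 - 10t - 6)
- (-4t^2 + 7t + 7)
Negate second polynomial: 4t^2 - 7t - 7
Add: 6t^4 + 7t^3 - 6t^2 - 17t - 13


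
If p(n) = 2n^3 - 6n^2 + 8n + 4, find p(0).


Using direct substitution:
  2 * (0)^3 = 0
  -6 * (0)^2 = 0
  8 * (0)^1 = 0
  constant: 4
Sum = 0 + 0 + 0 + 4 = 4


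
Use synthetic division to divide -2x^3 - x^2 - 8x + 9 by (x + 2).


Synthetic division with c = -2. Coefficients: -2, -1, -8, 9
Bring down -2.
  -2 * -2 = 4; 4 - 1 = 3
  3 * -2 = -6; -6 - 8 = -14
  -14 * -2 = 28; 28 + 9 = 37
Quotient: -2x^2 + 3x - 14, Remainder: 37


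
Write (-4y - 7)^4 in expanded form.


Expand (-4y - 7)^4 by repeated multiplication:
  (-4y - 7)^2 = 16y^2 + 56y + 49
  (-4y - 7)^3 = -64y^3 - 336y^2 - 588y - 343
= 256y^4 + 1792y^3 + 4704y^2 + 5488y + 2401


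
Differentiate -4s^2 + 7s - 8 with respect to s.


Apply the power rule term by term:
  d/ds(-4s^2) = -8s
  d/ds(7s) = 7
  d/ds(-8) = 0
p'(s) = -8s + 7


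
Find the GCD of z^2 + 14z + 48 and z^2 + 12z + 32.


Factor each:
  z^2 + 14z + 48 = (z + 8)(z + 6)
  z^2 + 12z + 32 = (z + 8)(z + 4)
Common monic factor: z + 8


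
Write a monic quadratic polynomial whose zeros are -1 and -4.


p(s) = (s + 1)(s + 4)
Expand: s^2 + 5s + 4


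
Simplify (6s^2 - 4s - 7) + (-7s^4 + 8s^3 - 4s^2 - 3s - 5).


Align terms by degree and add:
  6s^2 - 4s - 7
  -7s^4 + 8s^3 - 4s^2 - 3s - 5
= -7s^4 + 8s^3 + 2s^2 - 7s - 12
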